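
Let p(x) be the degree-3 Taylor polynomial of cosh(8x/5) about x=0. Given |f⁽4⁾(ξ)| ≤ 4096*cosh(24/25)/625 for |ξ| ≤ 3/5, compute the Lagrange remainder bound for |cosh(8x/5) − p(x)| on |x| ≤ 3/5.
13824*cosh(24/25)/390625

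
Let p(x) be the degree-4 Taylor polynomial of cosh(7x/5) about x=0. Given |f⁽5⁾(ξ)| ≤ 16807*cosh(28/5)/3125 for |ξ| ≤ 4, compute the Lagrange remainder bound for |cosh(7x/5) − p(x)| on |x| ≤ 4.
2151296*cosh(28/5)/46875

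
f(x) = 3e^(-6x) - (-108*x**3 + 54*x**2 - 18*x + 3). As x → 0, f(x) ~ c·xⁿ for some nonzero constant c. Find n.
4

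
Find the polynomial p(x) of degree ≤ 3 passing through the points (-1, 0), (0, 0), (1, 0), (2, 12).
2*x**3 - 2*x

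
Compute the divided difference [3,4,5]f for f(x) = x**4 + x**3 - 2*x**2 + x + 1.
107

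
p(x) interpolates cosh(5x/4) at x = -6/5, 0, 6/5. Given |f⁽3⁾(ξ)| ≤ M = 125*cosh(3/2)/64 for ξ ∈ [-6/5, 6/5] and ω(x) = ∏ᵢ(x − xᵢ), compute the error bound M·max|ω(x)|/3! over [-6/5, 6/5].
sqrt(3)*cosh(3/2)/8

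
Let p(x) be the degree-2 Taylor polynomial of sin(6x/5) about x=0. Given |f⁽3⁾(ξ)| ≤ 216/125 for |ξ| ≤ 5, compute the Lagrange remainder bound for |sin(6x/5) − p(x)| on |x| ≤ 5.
36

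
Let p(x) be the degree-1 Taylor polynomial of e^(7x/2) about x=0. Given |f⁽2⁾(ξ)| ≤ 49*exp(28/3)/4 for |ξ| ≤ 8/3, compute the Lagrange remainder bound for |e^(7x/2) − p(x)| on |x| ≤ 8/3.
392*exp(28/3)/9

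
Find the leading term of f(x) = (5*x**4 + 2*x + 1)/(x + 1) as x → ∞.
5*x**3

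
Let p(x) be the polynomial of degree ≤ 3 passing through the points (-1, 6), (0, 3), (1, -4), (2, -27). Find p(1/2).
3/4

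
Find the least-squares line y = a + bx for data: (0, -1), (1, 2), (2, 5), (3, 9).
a = -6/5, b = 33/10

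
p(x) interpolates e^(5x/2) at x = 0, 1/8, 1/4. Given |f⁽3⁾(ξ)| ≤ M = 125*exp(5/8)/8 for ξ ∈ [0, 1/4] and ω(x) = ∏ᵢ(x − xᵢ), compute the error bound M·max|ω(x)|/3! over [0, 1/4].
125*sqrt(3)*exp(5/8)/110592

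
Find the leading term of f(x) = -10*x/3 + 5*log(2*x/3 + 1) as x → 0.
-10*x**2/9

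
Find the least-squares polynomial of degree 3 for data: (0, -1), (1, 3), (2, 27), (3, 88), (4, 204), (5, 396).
-143/126 + (137/108)x + (41/252)x² + (167/54)x³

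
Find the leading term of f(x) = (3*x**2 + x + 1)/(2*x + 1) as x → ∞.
3*x/2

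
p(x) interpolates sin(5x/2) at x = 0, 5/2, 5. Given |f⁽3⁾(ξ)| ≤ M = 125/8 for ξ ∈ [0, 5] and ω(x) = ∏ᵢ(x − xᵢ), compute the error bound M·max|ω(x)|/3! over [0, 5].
15625*sqrt(3)/1728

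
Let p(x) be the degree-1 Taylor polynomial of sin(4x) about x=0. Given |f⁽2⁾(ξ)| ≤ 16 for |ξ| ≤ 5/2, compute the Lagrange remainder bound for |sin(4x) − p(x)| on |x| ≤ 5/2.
50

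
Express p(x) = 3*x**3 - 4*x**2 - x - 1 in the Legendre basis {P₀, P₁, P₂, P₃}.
(-7/3)P₀ + (4/5)P₁ + (-8/3)P₂ + (6/5)P₃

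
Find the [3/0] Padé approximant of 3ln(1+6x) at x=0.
18*x*(12*x**2 - 3*x + 1)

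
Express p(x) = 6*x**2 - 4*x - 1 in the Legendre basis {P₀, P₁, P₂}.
P₀ + (-4)P₁ + (4)P₂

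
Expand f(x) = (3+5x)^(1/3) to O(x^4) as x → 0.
3**(1/3) + 5*3**(1/3)*x/9 - 25*3**(1/3)*x**2/81 + 625*3**(1/3)*x**3/2187 + O(x**4)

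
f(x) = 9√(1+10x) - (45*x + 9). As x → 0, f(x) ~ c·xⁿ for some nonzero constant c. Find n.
2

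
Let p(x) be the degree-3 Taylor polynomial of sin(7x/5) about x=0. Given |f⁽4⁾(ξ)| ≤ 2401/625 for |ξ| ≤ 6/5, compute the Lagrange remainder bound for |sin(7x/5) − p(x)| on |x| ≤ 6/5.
129654/390625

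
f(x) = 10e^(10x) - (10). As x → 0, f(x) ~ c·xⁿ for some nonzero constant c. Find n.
1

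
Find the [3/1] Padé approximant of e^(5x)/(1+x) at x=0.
(5125*x**3/1776 + 150*x**2/37 + 855*x/296 + 1)/(1 - 329*x/296)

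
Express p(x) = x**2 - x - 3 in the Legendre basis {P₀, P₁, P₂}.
(-8/3)P₀ - P₁ + (2/3)P₂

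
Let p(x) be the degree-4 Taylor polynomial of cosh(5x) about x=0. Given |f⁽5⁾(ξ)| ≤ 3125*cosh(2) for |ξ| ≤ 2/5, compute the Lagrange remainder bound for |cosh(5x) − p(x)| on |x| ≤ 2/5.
4*cosh(2)/15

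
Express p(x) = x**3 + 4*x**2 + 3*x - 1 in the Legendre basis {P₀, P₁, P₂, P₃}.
(1/3)P₀ + (18/5)P₁ + (8/3)P₂ + (2/5)P₃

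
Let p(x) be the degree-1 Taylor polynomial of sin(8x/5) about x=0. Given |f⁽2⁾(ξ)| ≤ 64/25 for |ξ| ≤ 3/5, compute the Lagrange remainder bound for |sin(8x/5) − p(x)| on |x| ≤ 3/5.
288/625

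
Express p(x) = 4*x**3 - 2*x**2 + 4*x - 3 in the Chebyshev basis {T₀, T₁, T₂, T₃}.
(-4)T₀ + (7)T₁ - T₂ + T₃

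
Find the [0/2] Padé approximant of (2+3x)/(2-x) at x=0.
1/(3*x**2 - 2*x + 1)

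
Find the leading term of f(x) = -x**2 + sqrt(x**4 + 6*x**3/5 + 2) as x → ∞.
3*x/5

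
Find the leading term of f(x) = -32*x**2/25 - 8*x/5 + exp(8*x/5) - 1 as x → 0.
256*x**3/375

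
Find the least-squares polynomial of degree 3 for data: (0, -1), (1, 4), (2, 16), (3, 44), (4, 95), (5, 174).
-6/7 + (55/21)x + (9/14)x² + (7/6)x³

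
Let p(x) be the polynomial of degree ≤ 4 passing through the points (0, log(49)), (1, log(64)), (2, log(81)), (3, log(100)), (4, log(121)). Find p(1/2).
log(128*11**(59/64)*3**(13/16)*5**(7/16)*7**(35/64)/297)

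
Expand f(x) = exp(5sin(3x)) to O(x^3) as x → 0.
1 + 15*x + 225*x**2/2 + O(x**3)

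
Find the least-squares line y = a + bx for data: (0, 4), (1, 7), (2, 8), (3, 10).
a = 22/5, b = 19/10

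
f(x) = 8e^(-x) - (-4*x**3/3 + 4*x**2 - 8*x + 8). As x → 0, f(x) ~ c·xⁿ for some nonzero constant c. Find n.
4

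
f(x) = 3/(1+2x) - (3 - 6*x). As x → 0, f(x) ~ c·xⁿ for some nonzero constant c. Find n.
2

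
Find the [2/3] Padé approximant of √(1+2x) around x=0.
(7*x**2/4 + 14*x/5 + 1)/(-x**3/20 + 9*x**2/20 + 9*x/5 + 1)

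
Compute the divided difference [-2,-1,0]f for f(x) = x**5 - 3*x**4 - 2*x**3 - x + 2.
-30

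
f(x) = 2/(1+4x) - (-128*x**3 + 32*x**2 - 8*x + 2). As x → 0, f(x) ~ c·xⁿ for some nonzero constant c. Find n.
4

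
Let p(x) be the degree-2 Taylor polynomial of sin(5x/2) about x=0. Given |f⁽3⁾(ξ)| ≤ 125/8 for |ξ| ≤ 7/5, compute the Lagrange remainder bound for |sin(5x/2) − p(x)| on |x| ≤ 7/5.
343/48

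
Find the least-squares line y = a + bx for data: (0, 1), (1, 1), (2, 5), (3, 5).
a = 3/5, b = 8/5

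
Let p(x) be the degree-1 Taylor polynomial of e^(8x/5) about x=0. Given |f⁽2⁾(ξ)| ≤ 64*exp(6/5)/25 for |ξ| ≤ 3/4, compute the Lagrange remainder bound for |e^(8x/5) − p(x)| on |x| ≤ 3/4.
18*exp(6/5)/25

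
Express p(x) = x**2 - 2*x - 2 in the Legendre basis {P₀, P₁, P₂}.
(-5/3)P₀ + (-2)P₁ + (2/3)P₂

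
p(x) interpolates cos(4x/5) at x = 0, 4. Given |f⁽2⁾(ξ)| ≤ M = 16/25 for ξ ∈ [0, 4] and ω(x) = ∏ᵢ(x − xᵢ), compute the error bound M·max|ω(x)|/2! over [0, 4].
32/25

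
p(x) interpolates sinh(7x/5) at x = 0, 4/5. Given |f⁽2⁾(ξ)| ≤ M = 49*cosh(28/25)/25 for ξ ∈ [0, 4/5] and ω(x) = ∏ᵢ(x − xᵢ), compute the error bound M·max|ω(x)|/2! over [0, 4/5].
98*cosh(28/25)/625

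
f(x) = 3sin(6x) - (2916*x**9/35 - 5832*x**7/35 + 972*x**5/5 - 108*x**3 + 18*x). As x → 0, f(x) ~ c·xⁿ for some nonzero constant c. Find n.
11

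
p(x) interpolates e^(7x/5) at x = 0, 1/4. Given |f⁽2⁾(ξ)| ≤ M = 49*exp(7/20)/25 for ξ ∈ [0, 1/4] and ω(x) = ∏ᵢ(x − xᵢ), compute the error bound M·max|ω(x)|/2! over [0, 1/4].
49*exp(7/20)/3200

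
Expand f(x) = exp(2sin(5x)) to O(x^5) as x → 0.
1 + 10*x + 50*x**2 + 125*x**3 + O(x**5)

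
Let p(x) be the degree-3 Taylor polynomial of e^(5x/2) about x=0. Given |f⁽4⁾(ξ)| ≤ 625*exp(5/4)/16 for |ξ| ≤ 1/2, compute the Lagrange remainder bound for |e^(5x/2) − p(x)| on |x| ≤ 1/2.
625*exp(5/4)/6144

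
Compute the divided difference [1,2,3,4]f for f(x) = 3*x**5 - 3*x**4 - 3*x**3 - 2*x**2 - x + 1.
162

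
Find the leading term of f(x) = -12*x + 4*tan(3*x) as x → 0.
36*x**3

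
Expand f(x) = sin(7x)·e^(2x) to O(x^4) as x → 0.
7*x + 14*x**2 - 259*x**3/6 + O(x**4)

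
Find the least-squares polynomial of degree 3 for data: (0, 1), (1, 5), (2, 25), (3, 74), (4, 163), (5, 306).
62/63 + (20/189)x + (467/252)x² + (223/108)x³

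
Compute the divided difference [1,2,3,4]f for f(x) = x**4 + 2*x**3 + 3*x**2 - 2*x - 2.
12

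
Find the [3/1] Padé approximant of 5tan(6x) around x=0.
360*x**3 + 30*x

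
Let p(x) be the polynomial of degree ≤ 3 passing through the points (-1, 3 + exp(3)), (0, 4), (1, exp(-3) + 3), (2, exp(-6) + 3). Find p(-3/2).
(-5 + 21*exp(3) + (13 + 35*exp(3))*exp(6))*exp(-6)/16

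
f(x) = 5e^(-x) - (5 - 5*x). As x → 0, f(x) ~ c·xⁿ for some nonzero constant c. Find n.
2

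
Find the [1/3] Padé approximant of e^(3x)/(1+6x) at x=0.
(21*x/20 + 1)/(333*x**3/40 - 207*x**2/20 + 81*x/20 + 1)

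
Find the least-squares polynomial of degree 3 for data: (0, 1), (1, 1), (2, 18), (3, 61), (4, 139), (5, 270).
5/7 + (-53/21)x + (47/28)x² + (23/12)x³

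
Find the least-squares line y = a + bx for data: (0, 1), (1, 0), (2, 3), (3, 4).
a = 1/5, b = 6/5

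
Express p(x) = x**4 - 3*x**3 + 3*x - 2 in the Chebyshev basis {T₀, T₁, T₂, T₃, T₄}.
(-13/8)T₀ + (3/4)T₁ + (1/2)T₂ + (-3/4)T₃ + (1/8)T₄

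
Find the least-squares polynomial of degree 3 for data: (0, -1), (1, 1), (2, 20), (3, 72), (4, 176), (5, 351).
-47/42 + (167/252)x + (-25/21)x² + (109/36)x³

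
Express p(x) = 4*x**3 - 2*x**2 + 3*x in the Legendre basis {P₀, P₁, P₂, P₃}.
(-2/3)P₀ + (27/5)P₁ + (-4/3)P₂ + (8/5)P₃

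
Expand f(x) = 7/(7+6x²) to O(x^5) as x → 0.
1 - 6*x**2/7 + 36*x**4/49 + O(x**5)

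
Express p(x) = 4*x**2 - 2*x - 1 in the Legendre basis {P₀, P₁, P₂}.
(1/3)P₀ + (-2)P₁ + (8/3)P₂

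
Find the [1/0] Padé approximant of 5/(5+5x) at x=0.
1 - x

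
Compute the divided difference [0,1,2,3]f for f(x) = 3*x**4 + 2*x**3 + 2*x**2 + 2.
20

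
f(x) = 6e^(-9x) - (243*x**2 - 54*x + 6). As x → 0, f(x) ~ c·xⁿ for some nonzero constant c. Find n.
3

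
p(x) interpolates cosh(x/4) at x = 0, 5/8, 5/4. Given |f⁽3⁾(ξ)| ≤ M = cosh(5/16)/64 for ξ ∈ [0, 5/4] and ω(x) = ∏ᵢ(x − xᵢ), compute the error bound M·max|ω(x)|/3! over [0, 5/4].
125*sqrt(3)*cosh(5/16)/884736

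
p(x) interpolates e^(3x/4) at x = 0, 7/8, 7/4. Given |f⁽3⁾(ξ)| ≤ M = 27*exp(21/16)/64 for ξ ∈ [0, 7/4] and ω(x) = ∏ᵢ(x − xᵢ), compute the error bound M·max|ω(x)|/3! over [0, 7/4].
343*sqrt(3)*exp(21/16)/32768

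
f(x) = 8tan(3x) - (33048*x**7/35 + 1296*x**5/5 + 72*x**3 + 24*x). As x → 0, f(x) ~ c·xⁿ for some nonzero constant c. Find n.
9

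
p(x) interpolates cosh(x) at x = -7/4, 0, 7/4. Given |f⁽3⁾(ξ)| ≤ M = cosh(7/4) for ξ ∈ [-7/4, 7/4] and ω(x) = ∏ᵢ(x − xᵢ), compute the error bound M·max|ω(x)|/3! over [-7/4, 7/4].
343*sqrt(3)*cosh(7/4)/1728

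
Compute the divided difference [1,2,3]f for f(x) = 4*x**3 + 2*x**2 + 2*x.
26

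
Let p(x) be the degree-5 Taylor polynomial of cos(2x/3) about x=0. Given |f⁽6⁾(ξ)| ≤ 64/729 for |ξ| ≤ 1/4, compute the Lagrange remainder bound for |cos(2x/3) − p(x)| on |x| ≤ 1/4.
1/33592320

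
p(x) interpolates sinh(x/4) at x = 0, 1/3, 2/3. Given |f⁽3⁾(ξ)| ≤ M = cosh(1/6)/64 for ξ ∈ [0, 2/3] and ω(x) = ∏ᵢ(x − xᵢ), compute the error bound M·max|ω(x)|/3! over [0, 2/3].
sqrt(3)*cosh(1/6)/46656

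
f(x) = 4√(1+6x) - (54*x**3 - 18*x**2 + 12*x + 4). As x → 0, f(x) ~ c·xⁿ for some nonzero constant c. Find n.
4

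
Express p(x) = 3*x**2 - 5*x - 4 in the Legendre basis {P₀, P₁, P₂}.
(-3)P₀ + (-5)P₁ + (2)P₂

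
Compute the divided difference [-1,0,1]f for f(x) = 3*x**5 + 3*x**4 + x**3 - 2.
3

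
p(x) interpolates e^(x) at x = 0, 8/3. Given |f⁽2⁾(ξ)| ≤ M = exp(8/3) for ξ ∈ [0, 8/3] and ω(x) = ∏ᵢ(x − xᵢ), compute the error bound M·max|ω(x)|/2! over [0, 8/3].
8*exp(8/3)/9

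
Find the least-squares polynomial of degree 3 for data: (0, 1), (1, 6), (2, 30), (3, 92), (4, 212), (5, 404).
145/126 + (347/756)x + (62/63)x² + (325/108)x³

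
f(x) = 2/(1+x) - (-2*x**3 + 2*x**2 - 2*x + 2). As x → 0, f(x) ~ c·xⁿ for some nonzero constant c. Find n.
4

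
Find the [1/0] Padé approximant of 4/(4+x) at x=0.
1 - x/4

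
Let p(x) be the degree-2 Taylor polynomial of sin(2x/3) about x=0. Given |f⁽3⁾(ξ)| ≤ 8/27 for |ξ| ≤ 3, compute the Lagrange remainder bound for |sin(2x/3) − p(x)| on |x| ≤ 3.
4/3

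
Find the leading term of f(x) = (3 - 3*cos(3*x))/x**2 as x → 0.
27/2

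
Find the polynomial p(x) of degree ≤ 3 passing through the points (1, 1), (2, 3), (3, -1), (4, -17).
-x**3 + 3*x**2 - 1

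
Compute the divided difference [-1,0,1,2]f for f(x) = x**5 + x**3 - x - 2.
6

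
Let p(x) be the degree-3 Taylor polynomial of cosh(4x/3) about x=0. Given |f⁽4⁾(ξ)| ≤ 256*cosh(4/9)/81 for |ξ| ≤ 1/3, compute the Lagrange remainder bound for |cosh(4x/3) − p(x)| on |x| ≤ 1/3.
32*cosh(4/9)/19683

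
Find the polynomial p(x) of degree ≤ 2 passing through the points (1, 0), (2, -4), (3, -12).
-2*x**2 + 2*x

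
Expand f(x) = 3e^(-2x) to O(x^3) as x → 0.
3 - 6*x + 6*x**2 + O(x**3)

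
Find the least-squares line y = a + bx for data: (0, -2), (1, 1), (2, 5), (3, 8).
a = -21/10, b = 17/5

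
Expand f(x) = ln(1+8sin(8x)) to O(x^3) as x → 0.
64*x - 2048*x**2 + O(x**3)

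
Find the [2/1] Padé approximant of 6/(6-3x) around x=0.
1/(1 - x/2)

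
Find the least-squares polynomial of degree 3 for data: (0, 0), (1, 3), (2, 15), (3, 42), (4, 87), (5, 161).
-17/126 + (995/756)x + (71/63)x² + (109/108)x³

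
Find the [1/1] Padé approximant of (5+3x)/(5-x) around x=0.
(3*x/5 + 1)/(1 - x/5)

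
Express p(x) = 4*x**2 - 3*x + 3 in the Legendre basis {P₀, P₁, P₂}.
(13/3)P₀ + (-3)P₁ + (8/3)P₂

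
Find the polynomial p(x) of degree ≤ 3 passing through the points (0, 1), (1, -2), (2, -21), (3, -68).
-2*x**3 - 2*x**2 + x + 1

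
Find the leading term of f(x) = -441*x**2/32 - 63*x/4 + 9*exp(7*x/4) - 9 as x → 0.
1029*x**3/128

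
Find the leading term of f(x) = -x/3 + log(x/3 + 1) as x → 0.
-x**2/18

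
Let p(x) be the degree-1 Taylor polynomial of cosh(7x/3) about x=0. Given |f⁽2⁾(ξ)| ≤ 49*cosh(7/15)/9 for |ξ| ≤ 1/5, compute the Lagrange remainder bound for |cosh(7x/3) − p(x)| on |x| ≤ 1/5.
49*cosh(7/15)/450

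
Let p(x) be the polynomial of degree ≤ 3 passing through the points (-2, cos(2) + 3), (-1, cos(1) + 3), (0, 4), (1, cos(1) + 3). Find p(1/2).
cos(2)/16 + 63/16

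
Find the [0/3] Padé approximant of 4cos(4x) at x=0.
4/(8*x**2 + 1)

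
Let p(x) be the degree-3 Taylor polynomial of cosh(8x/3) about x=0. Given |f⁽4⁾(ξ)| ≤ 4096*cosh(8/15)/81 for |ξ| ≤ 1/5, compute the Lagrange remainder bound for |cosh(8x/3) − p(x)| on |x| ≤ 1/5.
512*cosh(8/15)/151875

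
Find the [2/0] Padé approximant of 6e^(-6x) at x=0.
108*x**2 - 36*x + 6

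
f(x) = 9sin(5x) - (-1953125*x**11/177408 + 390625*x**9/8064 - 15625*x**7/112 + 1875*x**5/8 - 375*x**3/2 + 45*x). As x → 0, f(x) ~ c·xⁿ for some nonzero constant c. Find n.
13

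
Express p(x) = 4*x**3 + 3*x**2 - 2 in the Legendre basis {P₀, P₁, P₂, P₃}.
-P₀ + (12/5)P₁ + (2)P₂ + (8/5)P₃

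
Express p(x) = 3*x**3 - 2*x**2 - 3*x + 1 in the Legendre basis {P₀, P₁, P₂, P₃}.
(1/3)P₀ + (-6/5)P₁ + (-4/3)P₂ + (6/5)P₃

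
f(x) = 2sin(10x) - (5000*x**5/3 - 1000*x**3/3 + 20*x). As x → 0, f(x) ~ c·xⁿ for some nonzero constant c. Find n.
7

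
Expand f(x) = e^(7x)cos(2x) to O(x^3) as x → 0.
1 + 7*x + 45*x**2/2 + O(x**3)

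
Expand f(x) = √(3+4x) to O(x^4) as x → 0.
sqrt(3) + 2*sqrt(3)*x/3 - 2*sqrt(3)*x**2/9 + 4*sqrt(3)*x**3/27 + O(x**4)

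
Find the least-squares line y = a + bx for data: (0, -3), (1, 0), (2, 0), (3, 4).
a = -29/10, b = 21/10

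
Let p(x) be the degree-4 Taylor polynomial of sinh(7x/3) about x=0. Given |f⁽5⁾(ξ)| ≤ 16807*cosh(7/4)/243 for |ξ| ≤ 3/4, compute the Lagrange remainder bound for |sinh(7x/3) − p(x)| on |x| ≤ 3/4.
16807*cosh(7/4)/122880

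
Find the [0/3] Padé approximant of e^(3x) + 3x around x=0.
1/(-333*x**3/2 + 63*x**2/2 - 6*x + 1)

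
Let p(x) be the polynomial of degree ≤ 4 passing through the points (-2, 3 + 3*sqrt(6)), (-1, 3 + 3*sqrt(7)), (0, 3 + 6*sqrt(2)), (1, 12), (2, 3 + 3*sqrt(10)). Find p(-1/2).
-15*sqrt(6)/128 + 9*sqrt(10)/128 + 51/32 + 45*sqrt(7)/32 + 135*sqrt(2)/32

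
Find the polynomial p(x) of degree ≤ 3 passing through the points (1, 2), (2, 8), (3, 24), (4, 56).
x**3 - x**2 + 2*x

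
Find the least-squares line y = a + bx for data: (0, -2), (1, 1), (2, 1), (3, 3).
a = -3/2, b = 3/2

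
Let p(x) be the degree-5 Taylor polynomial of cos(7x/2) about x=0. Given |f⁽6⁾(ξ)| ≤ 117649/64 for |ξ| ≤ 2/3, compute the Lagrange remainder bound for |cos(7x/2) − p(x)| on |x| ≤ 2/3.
117649/524880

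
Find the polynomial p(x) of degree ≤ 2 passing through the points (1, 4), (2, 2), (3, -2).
-x**2 + x + 4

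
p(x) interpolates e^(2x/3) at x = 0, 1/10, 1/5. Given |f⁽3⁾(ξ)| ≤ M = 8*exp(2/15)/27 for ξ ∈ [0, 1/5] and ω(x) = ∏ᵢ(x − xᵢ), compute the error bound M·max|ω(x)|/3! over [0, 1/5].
sqrt(3)*exp(2/15)/91125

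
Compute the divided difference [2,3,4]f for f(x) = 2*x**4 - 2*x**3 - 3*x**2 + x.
89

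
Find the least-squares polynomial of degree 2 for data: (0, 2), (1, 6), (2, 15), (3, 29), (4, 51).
79/35 + (27/70)x + (41/14)x²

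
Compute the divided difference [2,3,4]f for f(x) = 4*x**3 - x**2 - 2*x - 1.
35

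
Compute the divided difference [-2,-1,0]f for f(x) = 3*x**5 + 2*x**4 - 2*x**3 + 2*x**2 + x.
-23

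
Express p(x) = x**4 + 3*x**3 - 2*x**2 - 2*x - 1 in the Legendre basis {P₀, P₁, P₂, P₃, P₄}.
(-22/15)P₀ + (-1/5)P₁ + (-16/21)P₂ + (6/5)P₃ + (8/35)P₄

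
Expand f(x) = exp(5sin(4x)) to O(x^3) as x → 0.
1 + 20*x + 200*x**2 + O(x**3)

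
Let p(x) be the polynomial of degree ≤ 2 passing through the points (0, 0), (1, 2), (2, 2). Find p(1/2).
5/4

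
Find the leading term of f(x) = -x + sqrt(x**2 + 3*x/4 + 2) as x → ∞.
3/8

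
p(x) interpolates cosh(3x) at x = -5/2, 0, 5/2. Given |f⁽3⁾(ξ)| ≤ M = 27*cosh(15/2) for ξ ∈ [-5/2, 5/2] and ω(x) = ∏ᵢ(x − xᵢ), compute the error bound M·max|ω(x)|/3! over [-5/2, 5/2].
125*sqrt(3)*cosh(15/2)/8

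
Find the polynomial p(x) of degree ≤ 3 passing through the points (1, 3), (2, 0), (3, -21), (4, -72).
-2*x**3 + 3*x**2 + 2*x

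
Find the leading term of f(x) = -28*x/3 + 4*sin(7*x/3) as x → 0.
-686*x**3/81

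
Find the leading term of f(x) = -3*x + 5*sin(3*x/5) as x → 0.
-9*x**3/50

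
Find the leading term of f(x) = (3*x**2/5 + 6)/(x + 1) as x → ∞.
3*x/5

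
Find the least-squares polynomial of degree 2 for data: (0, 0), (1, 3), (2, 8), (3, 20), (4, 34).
1/7 + (3/14)x + (29/14)x²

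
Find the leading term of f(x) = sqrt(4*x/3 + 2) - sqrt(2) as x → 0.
sqrt(2)*x/3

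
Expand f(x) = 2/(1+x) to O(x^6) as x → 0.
2 - 2*x + 2*x**2 - 2*x**3 + 2*x**4 - 2*x**5 + O(x**6)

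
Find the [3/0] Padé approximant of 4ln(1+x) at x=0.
2*x*(2*x**2 - 3*x + 6)/3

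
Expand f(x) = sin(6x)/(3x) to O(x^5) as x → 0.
2 - 12*x**2 + 108*x**4/5 + O(x**5)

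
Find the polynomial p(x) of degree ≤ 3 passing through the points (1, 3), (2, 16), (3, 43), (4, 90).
x**3 + x**2 + 3*x - 2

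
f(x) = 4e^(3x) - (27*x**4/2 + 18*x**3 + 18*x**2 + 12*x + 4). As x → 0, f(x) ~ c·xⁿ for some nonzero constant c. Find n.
5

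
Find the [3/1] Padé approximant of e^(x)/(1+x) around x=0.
(11*x**3/48 + x**2/2 + 9*x/8 + 1)/(9*x/8 + 1)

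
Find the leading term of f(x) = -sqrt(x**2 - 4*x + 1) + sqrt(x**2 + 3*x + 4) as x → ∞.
7/2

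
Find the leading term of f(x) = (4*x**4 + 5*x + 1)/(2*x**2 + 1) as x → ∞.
2*x**2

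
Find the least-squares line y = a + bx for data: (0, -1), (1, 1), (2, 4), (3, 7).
a = -13/10, b = 27/10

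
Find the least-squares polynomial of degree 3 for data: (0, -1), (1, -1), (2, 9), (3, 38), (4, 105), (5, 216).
-62/63 + (-38/189)x + (-449/252)x² + (227/108)x³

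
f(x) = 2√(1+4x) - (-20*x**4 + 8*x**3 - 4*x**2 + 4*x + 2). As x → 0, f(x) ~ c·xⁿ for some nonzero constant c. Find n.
5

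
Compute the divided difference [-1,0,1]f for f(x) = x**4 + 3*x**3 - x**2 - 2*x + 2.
0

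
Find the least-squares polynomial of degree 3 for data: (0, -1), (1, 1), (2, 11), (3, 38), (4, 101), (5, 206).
-62/63 + (529/189)x + (-701/252)x² + (227/108)x³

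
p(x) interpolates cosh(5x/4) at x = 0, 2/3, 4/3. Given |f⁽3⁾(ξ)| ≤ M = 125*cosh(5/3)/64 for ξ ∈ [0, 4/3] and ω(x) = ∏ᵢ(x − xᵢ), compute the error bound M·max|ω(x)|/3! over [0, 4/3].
125*sqrt(3)*cosh(5/3)/5832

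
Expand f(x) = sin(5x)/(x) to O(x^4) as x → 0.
5 - 125*x**2/6 + O(x**4)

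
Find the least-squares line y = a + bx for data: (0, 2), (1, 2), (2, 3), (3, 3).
a = 19/10, b = 2/5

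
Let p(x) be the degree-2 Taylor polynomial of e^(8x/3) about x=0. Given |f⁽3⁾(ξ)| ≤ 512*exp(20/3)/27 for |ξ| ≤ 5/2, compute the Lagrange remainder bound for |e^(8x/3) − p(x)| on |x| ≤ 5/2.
4000*exp(20/3)/81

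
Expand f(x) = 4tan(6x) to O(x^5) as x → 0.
24*x + 288*x**3 + O(x**5)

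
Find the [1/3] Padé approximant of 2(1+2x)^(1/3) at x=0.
(10*x/3 + 2)/(8*x**3/81 - 2*x**2/9 + x + 1)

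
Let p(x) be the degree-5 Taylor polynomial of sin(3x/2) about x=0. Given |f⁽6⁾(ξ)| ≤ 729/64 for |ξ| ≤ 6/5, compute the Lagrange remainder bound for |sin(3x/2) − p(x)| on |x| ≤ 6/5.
59049/1250000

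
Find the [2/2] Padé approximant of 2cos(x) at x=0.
(2 - 5*x**2/6)/(x**2/12 + 1)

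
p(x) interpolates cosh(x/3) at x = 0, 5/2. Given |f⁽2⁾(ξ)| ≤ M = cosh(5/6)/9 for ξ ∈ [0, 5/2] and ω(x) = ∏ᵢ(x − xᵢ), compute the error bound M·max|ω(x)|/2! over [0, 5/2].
25*cosh(5/6)/288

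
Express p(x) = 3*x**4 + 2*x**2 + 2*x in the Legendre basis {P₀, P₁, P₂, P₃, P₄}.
(19/15)P₀ + (2)P₁ + (64/21)P₂ + (24/35)P₄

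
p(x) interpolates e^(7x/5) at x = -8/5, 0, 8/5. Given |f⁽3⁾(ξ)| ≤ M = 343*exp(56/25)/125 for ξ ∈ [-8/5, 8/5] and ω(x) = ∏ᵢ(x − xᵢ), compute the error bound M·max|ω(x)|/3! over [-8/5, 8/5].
175616*sqrt(3)*exp(56/25)/421875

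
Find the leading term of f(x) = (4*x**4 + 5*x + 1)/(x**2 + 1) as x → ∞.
4*x**2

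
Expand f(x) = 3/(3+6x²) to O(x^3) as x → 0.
1 - 2*x**2 + O(x**3)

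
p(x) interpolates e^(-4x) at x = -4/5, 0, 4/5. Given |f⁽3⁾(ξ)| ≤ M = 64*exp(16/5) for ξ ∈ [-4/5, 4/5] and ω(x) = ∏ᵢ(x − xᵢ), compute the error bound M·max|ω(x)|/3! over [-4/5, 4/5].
4096*sqrt(3)*exp(16/5)/3375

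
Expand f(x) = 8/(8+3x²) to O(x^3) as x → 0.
1 - 3*x**2/8 + O(x**3)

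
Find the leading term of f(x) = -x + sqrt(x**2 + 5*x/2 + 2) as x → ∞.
5/4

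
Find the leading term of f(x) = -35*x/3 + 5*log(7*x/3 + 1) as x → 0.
-245*x**2/18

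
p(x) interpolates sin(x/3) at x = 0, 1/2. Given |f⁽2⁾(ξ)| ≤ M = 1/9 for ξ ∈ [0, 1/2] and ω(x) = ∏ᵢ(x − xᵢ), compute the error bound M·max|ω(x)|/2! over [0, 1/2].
1/288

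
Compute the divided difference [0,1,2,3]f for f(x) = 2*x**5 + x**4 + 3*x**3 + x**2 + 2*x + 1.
59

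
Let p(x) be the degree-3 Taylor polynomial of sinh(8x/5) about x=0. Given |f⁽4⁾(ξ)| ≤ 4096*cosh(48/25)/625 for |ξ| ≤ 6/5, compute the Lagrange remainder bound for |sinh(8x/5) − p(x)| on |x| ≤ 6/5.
221184*cosh(48/25)/390625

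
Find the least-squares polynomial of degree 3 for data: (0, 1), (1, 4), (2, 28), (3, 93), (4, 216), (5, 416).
19/18 + (-1513/756)x + (211/126)x² + (331/108)x³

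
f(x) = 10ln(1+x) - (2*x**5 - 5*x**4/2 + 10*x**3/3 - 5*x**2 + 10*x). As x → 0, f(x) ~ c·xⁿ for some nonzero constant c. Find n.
6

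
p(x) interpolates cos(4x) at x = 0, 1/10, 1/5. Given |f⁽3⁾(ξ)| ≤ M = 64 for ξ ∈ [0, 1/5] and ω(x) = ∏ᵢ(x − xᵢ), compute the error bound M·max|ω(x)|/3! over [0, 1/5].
8*sqrt(3)/3375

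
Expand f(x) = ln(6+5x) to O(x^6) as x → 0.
log(6) + 5*x/6 - 25*x**2/72 + 125*x**3/648 - 625*x**4/5184 + 625*x**5/7776 + O(x**6)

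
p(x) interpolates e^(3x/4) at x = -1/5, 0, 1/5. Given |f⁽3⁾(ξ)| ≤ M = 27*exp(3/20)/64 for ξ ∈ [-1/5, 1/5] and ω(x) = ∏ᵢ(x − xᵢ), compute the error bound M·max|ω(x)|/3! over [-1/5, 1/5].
sqrt(3)*exp(3/20)/8000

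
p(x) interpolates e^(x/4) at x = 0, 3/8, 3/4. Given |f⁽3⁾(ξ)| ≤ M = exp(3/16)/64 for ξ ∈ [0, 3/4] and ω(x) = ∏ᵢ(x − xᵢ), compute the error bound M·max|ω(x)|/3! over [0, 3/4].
sqrt(3)*exp(3/16)/32768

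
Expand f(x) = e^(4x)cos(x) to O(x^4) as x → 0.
1 + 4*x + 15*x**2/2 + 26*x**3/3 + O(x**4)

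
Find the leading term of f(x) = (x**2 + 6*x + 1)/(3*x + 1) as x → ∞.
x/3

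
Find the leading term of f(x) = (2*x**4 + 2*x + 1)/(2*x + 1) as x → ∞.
x**3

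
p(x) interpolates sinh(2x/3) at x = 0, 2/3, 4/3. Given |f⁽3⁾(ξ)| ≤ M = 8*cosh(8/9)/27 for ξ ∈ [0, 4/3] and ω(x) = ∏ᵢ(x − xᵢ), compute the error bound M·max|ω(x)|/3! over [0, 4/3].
64*sqrt(3)*cosh(8/9)/19683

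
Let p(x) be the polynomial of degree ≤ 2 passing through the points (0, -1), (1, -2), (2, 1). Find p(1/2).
-2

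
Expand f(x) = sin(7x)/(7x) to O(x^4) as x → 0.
1 - 49*x**2/6 + O(x**4)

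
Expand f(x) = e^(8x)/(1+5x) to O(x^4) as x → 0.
1 + 3*x + 17*x**2 + x**3/3 + O(x**4)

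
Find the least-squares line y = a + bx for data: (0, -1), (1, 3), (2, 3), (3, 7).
a = -3/5, b = 12/5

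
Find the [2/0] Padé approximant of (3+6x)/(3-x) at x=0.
7*x**2/9 + 7*x/3 + 1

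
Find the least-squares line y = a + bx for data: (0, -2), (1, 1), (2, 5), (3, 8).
a = -21/10, b = 17/5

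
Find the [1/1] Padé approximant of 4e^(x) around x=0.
(2*x + 4)/(1 - x/2)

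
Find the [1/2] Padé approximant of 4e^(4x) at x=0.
(16*x/3 + 4)/(8*x**2/3 - 8*x/3 + 1)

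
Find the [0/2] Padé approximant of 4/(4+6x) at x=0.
1/(3*x/2 + 1)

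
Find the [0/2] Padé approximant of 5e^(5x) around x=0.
5/(25*x**2/2 - 5*x + 1)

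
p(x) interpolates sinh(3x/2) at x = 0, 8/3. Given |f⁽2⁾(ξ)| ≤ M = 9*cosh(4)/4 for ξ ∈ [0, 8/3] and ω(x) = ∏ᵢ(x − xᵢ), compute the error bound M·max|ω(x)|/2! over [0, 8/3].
2*cosh(4)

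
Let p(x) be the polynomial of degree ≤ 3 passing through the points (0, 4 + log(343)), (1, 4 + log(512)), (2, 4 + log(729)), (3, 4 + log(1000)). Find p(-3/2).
4 + log(8183243915489726346684277347882562022607*2**(1/8)*3**(5/8)*5**(7/16)*7**(11/16)/811296384146066816957890051440640000000)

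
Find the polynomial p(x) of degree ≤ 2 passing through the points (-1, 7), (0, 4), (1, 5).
2*x**2 - x + 4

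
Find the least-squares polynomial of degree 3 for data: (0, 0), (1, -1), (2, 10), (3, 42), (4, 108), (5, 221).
-10/63 + (-295/189)x + (-95/126)x² + (107/54)x³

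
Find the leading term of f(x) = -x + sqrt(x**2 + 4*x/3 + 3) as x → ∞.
2/3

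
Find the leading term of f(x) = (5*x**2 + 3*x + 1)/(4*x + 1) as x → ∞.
5*x/4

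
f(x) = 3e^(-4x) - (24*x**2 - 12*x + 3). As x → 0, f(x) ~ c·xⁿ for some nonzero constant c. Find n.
3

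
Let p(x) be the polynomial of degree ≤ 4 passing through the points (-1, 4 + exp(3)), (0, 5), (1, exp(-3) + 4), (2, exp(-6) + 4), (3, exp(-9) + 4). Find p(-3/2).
(-180*exp(3) + 35 + 378*exp(6) + (92 + 315*exp(3))*exp(9))*exp(-9)/128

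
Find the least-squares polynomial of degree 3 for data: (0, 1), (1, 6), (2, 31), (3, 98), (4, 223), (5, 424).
74/63 + (-251/378)x + (235/126)x² + (82/27)x³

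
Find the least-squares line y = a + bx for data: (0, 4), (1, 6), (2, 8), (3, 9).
a = 21/5, b = 17/10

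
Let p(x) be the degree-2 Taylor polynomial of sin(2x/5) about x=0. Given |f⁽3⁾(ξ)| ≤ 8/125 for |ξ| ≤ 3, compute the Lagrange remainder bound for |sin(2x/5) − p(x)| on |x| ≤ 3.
36/125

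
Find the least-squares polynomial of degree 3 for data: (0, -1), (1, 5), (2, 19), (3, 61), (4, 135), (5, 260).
-53/63 + (209/54)x + (-215/252)x² + (227/108)x³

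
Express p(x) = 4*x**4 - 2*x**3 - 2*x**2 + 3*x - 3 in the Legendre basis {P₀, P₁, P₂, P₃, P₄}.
(-43/15)P₀ + (9/5)P₁ + (20/21)P₂ + (-4/5)P₃ + (32/35)P₄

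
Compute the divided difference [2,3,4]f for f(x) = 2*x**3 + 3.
18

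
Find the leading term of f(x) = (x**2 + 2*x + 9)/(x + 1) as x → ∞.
x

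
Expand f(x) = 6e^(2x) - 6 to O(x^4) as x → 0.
12*x + 12*x**2 + 8*x**3 + O(x**4)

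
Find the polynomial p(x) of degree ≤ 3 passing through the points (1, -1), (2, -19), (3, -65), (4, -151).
-2*x**3 - 2*x**2 + 2*x + 1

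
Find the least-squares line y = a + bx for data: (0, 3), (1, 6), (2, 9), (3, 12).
a = 3, b = 3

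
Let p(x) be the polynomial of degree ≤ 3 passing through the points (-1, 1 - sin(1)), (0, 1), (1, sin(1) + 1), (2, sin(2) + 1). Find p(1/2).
-sin(2)/16 + 5*sin(1)/8 + 1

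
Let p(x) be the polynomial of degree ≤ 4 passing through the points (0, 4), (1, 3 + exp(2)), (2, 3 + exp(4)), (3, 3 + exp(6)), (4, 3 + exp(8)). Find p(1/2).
-5*exp(8)/128 - 35*exp(4)/64 + 419/128 + 35*exp(2)/32 + 7*exp(6)/32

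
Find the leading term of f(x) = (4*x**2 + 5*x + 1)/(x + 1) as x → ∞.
4*x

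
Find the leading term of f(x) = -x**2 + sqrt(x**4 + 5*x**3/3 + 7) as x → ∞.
5*x/6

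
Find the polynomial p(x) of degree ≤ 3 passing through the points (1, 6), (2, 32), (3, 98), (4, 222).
3*x**3 + 2*x**2 - x + 2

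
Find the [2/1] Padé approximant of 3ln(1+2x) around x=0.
2*x*(x + 3)/(4*x/3 + 1)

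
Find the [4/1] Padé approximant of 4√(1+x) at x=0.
(3*x**4/160 - x**3/10 + 9*x**2/10 + 24*x/5 + 4)/(7*x/10 + 1)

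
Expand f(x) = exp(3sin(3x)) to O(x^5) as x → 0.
1 + 9*x + 81*x**2/2 + 108*x**3 + 1215*x**4/8 + O(x**5)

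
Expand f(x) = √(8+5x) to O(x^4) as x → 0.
2*sqrt(2) + 5*sqrt(2)*x/8 - 25*sqrt(2)*x**2/256 + 125*sqrt(2)*x**3/4096 + O(x**4)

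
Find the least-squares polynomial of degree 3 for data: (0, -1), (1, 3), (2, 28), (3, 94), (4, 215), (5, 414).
-22/21 + (-65/126)x + (131/84)x² + (109/36)x³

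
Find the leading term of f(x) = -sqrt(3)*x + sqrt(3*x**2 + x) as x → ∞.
sqrt(3)/6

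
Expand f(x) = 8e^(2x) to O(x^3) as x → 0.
8 + 16*x + 16*x**2 + O(x**3)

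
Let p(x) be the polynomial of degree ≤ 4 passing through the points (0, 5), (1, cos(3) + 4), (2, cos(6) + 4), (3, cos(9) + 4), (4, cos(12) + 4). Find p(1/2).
35*cos(3)/32 - 35*cos(6)/64 + 7*cos(9)/32 - 5*cos(12)/128 + 547/128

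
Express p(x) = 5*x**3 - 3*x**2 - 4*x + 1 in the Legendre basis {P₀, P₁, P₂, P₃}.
-P₁ + (-2)P₂ + (2)P₃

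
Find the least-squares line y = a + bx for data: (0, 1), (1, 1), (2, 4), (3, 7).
a = 1/10, b = 21/10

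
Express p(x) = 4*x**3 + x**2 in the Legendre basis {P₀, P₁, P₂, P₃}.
(1/3)P₀ + (12/5)P₁ + (2/3)P₂ + (8/5)P₃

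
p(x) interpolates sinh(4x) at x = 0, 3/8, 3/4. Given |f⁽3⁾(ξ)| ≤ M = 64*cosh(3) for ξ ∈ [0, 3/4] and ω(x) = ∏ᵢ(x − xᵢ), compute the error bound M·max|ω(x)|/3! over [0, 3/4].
sqrt(3)*cosh(3)/8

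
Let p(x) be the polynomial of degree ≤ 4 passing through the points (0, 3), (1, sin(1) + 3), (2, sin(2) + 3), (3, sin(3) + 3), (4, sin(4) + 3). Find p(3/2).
-5*sin(3)/32 + 3*sin(4)/128 + 15*sin(1)/32 + 45*sin(2)/64 + 3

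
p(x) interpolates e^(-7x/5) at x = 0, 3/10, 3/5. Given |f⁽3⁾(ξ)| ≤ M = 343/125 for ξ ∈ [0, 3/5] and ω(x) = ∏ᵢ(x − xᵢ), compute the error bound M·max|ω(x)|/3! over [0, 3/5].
343*sqrt(3)/125000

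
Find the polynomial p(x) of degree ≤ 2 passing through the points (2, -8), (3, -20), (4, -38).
-3*x**2 + 3*x - 2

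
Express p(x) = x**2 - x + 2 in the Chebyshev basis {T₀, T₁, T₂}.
(5/2)T₀ - T₁ + (1/2)T₂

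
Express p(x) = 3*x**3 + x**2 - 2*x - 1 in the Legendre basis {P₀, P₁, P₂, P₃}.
(-2/3)P₀ + (-1/5)P₁ + (2/3)P₂ + (6/5)P₃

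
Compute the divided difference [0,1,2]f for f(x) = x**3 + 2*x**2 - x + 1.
5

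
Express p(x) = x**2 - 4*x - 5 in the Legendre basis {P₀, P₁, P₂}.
(-14/3)P₀ + (-4)P₁ + (2/3)P₂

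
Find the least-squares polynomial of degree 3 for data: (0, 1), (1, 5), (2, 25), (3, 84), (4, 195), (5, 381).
68/63 + (331/378)x + (-4/9)x² + (167/54)x³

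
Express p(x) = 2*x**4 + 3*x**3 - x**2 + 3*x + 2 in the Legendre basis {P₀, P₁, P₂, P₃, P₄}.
(31/15)P₀ + (24/5)P₁ + (10/21)P₂ + (6/5)P₃ + (16/35)P₄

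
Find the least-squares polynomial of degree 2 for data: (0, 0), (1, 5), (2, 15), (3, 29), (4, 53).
2/5 + x + (3)x²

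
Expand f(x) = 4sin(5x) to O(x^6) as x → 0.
20*x - 250*x**3/3 + 625*x**5/6 + O(x**6)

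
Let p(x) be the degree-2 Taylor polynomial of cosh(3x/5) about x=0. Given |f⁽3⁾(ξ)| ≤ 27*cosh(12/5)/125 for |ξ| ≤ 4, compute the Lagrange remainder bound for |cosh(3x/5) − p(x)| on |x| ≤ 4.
288*cosh(12/5)/125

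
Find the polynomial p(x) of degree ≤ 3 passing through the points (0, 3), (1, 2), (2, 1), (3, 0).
3 - x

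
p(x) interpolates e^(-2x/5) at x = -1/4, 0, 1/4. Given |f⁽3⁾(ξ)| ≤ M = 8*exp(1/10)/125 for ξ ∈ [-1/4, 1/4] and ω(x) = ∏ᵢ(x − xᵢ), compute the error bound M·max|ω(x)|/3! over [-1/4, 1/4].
sqrt(3)*exp(1/10)/27000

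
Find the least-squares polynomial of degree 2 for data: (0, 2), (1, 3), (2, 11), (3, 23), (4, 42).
67/35 + (-10/7)x + (20/7)x²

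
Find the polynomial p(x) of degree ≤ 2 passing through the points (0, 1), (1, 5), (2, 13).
2*x**2 + 2*x + 1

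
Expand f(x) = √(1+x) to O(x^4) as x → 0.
1 + x/2 - x**2/8 + x**3/16 + O(x**4)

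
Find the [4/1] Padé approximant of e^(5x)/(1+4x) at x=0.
(459375*x**4/15112 + 102125*x**3/5667 + 45975*x**2/3778 + 8820*x/1889 + 1)/(6931*x/1889 + 1)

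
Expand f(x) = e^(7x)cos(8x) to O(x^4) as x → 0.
1 + 7*x - 15*x**2/2 - 1001*x**3/6 + O(x**4)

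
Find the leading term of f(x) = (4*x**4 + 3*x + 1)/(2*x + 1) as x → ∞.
2*x**3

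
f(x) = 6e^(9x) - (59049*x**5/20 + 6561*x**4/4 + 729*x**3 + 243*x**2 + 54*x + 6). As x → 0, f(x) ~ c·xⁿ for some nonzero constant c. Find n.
6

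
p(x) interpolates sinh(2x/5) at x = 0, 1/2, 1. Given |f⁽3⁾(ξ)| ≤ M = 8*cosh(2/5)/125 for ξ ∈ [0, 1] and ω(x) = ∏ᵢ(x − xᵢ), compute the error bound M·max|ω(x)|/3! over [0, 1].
sqrt(3)*cosh(2/5)/3375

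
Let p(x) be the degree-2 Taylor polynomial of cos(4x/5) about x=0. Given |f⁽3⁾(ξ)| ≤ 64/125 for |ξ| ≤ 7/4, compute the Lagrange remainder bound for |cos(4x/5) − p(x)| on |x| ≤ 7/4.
343/750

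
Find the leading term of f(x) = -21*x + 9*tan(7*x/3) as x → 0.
343*x**3/9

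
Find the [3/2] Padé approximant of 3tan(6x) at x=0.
(-216*x**3/5 + 18*x)/(1 - 72*x**2/5)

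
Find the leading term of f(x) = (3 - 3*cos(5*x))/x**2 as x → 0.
75/2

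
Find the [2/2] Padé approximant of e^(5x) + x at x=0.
(-145*x**2/36 + 8*x/3 + 1)/(125*x**2/36 - 10*x/3 + 1)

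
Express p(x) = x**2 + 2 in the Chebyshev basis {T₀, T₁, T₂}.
(5/2)T₀ + (1/2)T₂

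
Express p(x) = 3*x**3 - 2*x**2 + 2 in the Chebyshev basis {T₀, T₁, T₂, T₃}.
T₀ + (9/4)T₁ - T₂ + (3/4)T₃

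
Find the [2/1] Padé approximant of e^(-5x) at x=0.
(25*x**2/6 - 10*x/3 + 1)/(5*x/3 + 1)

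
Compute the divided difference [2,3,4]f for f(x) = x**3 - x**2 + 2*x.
8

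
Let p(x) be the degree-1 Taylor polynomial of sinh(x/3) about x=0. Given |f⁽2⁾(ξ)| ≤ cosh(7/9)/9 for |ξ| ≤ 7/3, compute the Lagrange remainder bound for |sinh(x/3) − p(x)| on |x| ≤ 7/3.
49*cosh(7/9)/162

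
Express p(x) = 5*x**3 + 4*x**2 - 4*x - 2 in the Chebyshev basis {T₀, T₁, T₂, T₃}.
(-1/4)T₁ + (2)T₂ + (5/4)T₃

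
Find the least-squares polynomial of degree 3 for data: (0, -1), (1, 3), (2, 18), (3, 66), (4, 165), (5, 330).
-47/63 + (454/189)x + (-89/36)x² + (329/108)x³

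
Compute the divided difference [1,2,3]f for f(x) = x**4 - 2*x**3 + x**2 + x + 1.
14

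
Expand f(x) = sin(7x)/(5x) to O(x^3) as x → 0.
7/5 - 343*x**2/30 + O(x**3)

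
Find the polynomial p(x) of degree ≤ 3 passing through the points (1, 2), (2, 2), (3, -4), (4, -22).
-x**3 + 3*x**2 - 2*x + 2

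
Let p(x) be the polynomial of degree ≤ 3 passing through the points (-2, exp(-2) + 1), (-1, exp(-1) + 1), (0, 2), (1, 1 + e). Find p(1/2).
(-5*e + 1 + (5*e + 31)*exp(2))*exp(-2)/16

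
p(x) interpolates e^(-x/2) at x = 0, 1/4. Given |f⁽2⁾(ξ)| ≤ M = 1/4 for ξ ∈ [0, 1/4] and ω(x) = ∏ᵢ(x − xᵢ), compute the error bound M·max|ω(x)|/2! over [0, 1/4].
1/512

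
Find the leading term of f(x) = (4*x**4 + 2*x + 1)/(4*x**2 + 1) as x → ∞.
x**2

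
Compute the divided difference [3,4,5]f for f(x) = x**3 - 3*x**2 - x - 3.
9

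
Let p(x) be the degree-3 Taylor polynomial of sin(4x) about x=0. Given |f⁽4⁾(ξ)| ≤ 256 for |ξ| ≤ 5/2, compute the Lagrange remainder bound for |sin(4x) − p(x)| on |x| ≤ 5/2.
1250/3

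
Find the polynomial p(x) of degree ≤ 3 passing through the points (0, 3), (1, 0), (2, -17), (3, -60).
-2*x**3 - x**2 + 3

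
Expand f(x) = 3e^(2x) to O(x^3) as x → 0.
3 + 6*x + 6*x**2 + O(x**3)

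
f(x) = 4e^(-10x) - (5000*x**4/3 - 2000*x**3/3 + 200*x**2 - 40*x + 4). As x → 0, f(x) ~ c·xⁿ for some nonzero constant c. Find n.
5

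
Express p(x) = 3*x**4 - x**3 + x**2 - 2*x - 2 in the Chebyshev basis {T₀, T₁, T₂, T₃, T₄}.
(-3/8)T₀ + (-11/4)T₁ + (2)T₂ + (-1/4)T₃ + (3/8)T₄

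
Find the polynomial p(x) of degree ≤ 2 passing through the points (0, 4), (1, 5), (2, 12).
3*x**2 - 2*x + 4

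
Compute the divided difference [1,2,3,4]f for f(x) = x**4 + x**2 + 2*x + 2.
10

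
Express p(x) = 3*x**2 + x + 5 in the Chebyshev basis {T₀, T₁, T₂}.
(13/2)T₀ + T₁ + (3/2)T₂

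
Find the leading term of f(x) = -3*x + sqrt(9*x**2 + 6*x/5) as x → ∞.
1/5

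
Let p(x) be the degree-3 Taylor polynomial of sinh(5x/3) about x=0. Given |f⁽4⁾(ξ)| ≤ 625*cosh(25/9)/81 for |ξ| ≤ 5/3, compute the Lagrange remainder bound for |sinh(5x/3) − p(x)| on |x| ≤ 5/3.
390625*cosh(25/9)/157464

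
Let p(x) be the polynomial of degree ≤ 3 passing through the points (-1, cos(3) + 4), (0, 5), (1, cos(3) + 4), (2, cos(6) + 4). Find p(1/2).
cos(3)/2 - cos(6)/16 + 73/16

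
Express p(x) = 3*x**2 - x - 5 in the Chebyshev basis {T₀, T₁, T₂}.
(-7/2)T₀ - T₁ + (3/2)T₂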